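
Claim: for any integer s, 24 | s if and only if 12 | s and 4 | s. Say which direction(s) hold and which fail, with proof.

(⟹) If 24 ∣ s, write s = 24q. Since 24 = 2·12, s = 12·(2q), so 12 ∣ s; and since 24 = 6·4, s = 4·(6q), so 4 ∣ s.

(⟸) This fails: take s = 12. Both 12 ∣ 12 and 4 ∣ 12, yet 12 is not a multiple of 24 (since 12 = 0·24 + 12), so 24 ∤ 12.

(⇒) holds; (⇐) fails.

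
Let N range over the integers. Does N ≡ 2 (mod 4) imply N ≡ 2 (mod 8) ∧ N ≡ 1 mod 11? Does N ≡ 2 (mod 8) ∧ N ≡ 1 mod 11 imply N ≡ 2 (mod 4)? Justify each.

Only the reverse direction holds.

Forward direction. This fails: N = 2 gives 2 ≡ 2 (mod 4) but 2 ≡ 2 (mod 11), so the conjunction on the right does not hold.

Converse. If N ≡ 2 (mod 8) and N ≡ 1 (mod 11), then by the Chinese remainder theorem N ≡ 34 (mod 88). Since 34 ≡ 2 (mod 4) and 4 ∣ 88, we get N ≡ 2 (mod 4).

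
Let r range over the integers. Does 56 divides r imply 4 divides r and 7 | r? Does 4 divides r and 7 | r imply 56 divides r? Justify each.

[⇒] If 56 ∣ r, write r = 56q. Since 56 = 14·4, r = 4·(14q), so 4 ∣ r; and since 56 = 8·7, r = 7·(8q), so 7 ∣ r.

[⇐] This fails: take r = 28. Both 4 ∣ 28 and 7 ∣ 28, yet 28 is not a multiple of 56 (since 28 = 0·56 + 28), so 56 ∤ 28.

Not equivalent: only (⇒) holds.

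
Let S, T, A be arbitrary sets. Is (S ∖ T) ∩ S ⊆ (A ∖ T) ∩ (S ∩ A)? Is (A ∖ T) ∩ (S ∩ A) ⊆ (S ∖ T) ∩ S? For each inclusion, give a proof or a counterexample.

Only the reverse inclusion holds.

Forward inclusion. This inclusion fails. Take S = {1}, T = ∅, A = ∅; then 1 ∈ (S ∖ T) ∩ S but 1 ∉ (A ∖ T) ∩ (S ∩ A).

Reverse inclusion. Let x ∈ (A ∖ T) ∩ (S ∩ A). Then x ∈ S ∩ A and x ∉ T, from which x ∈ (S ∖ T) ∩ S.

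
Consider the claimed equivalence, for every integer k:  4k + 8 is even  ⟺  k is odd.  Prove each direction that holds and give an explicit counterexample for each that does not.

(⇒) This fails: take k = 0. Then 4k + 8 = 8, which is even, yet k = 0 is even, not odd.

(⇐) Suppose k is odd. Since 4 is even, 4k is even for every k, so 4k + 8 has the same parity as 8, which is even. Hence 4k + 8 is even.

Only the converse holds.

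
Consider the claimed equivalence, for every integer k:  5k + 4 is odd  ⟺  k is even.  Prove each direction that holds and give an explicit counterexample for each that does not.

Forward direction. This fails: k = 3 gives 5k + 4 = 19, which is odd, but 3 is odd, not even.

Converse. This also fails: k = 4 is even, but 5k + 4 = 24 is even, not odd.

Both directions fail.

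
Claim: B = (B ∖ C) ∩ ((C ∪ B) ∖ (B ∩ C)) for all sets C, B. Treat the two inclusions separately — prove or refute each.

Only the reverse inclusion holds.

(⟹) This inclusion fails. Take C = {1}, B = {1}; then 1 ∈ B but 1 ∉ (B ∖ C) ∩ ((C ∪ B) ∖ (B ∩ C)).

(⟸) Let x ∈ (B ∖ C) ∩ ((C ∪ B) ∖ (B ∩ C)). Then x ∈ B and x ∉ C, from which x ∈ B.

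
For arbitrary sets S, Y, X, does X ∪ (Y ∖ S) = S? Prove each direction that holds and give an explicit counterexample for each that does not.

Both inclusions fail.

(⟹) This inclusion fails. Take S = ∅, Y = {1}, X = ∅; then 1 ∈ X ∪ (Y ∖ S) but 1 ∉ S.

(⟸) This inclusion fails. Take S = {1}, Y = ∅, X = ∅; then 1 ∈ S but 1 ∉ X ∪ (Y ∖ S).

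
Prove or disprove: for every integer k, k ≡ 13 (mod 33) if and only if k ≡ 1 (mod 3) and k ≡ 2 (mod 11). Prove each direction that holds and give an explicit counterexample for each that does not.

(←) If k ≡ 1 (mod 3) and k ≡ 2 (mod 11), then by the Chinese remainder theorem k ≡ 13 (mod 33). This is exactly k ≡ 13 (mod 33).

(→) Suppose k ≡ 13 (mod 33); write k = 33j + 13. Since 3 ∣ 33, reducing mod 3 gives k ≡ 13 ≡ 1 (mod 3); since 11 ∣ 33, reducing mod 11 gives k ≡ 13 ≡ 2 (mod 11).

Equivalent; both directions hold.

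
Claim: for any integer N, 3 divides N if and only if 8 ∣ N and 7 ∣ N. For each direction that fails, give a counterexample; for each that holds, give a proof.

Forward direction. This fails: take N = 3. Certainly 3 ∣ 3, but 8 ∤ 3.

Converse. This fails: take N = 56. Both 8 ∣ 56 and 7 ∣ 56, yet 56 is not a multiple of 3 (since 56 = 18·3 + 2), so 3 ∤ 56.

Neither direction holds.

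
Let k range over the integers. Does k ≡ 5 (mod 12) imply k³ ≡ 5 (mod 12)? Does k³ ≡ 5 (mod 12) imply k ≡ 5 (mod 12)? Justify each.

(←) Suppose k³ ≡ 5 (mod 12). The only residue r in {0, …, 11} with r³ ≡ 5 (mod 12) is r = 5, so k ≡ 5 (mod 12).

(→) Suppose k ≡ 5 (mod 12). Write k = 12j + 5. Then (12j + 5)³ = 1728j³ + 2160j² + 900j + 125 = 12(144j³ + 180j² + 75j + 10) + 5, so k³ ≡ 5 (mod 12).

Both directions hold.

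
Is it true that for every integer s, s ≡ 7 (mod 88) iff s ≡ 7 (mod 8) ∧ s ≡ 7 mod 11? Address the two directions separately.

Both directions hold; the statement is true.

(⇒) Suppose s ≡ 7 (mod 88); write s = 88j + 7. Since 8 ∣ 88, reducing mod 8 gives s ≡ 7 (mod 8); since 11 ∣ 88, reducing mod 11 gives s ≡ 7 (mod 11).

(⇐) Conversely, if s ≡ 7 (mod 8) and s ≡ 7 (mod 11), then by the Chinese remainder theorem s ≡ 7 (mod 88). This is exactly s ≡ 7 (mod 88).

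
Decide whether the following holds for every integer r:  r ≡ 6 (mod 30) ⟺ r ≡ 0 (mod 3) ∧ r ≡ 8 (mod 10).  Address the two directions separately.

Neither direction holds.

Forward direction. This fails: r = 6 gives 6 ≡ 6 (mod 30) but 6 ≡ 6 (mod 10), so the conjunction on the right does not hold.

Converse. This fails: r = 18 satisfies both congruences on the right (18 ≡ 0 mod 3 and 18 ≡ 8 mod 10) yet 18 ≡ 18 (mod 30), not 6.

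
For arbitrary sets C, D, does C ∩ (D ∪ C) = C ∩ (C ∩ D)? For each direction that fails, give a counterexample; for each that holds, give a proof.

Only the reverse inclusion holds.

(⟹) This inclusion fails. Take C = {1}, D = ∅; then 1 ∈ C ∩ (D ∪ C) but 1 ∉ C ∩ (C ∩ D).

(⟸) Let x ∈ C ∩ (C ∩ D). Then x ∈ C ∩ D, from which x ∈ C ∩ (D ∪ C).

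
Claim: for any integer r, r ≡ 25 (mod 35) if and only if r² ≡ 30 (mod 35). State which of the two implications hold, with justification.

(⟹) Suppose r ≡ 25 (mod 35). Write r = 35j + 25. Then (35j + 25)² = 1225j² + 1750j + 625 = 35(35j² + 50j + 17) + 30, so r² ≡ 30 (mod 35).

(⟸) This fails: take r = 10. Then 10² = 100 ≡ 30 (mod 35), yet 10 ≡ 10 (mod 35), not 25.

The forward direction holds; the converse fails.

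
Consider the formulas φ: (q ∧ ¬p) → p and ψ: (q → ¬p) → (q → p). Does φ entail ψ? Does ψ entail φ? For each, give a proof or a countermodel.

Both directions hold.

Forward direction. Assume the antecedent. If q is true, the antecedent forces (q = T, p = T), and (q → ¬p) → (q → p) holds there. If q is false, (q → ¬p) → (q → p) reduces to true regardless of the other variables. Either way (q → ¬p) → (q → p) holds.

Converse. Assume the antecedent. If q is true, the antecedent forces (q = T, p = T), and (q ∧ ¬p) → p holds there. If q is false, (q ∧ ¬p) → p reduces to true regardless of the other variables. Either way (q ∧ ¬p) → p holds.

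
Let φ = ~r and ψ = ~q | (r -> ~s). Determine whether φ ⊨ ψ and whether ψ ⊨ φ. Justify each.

[⇒] Assume the antecedent. If s is true, the antecedent forces (s = T, r = F, q = F) or (s = T, r = F, q = T), and ~q | (r -> ~s) holds there. If s is false, ~q | (r -> ~s) reduces to true regardless of the other variables. Either way ~q | (r -> ~s) holds.

[⇐] This fails. Under s = F, r = T, q = F, the left side is false but the right side is true.

The forward direction holds; the converse fails.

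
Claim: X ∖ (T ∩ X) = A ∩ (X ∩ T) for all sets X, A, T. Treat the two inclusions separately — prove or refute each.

(⟹) This inclusion fails. Take X = {1}, A = ∅, T = ∅; then 1 ∈ X ∖ (T ∩ X) but 1 ∉ A ∩ (X ∩ T).

(⟸) This inclusion fails. Take X = {1}, A = {1}, T = {1}; then 1 ∈ A ∩ (X ∩ T) but 1 ∉ X ∖ (T ∩ X).

(⊆) fails and (⊇) fails.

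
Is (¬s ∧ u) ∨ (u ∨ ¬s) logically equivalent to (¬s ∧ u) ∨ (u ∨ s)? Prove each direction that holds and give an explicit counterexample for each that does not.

Forward direction. This fails. Under u = F, s = F, the left side is true but the right side is false.

Converse. This fails. Under u = F, s = T, the left side is false but the right side is true.

Neither implication holds.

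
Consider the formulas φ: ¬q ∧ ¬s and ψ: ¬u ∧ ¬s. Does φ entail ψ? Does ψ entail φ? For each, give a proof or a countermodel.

(⇒) This fails. Under u = T, s = F, q = F, the left side is true but the right side is false.

(⇐) This fails. Under u = F, s = F, q = T, the left side is false but the right side is true.

Neither implication holds.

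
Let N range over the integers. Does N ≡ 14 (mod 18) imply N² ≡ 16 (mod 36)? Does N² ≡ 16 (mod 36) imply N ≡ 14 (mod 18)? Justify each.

The forward direction holds; the converse fails.

(⟸) This fails: take N = 4. Then 4² = 16 ≡ 16 (mod 36), yet 4 ≡ 4 (mod 18), not 14.

(⟹) Suppose N ≡ 14 (mod 18). Working modulo 36, N ∈ {14, 32}; for each such r, r² ≡ 16 (mod 36).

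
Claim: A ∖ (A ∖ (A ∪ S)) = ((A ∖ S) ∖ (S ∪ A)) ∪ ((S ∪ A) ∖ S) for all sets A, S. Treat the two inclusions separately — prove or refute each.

The sets are not equal: only the reverse inclusion holds.

(⟹) This inclusion fails. Take A = {1}, S = {1}; then 1 ∈ A ∖ (A ∖ (A ∪ S)) but 1 ∉ ((A ∖ S) ∖ (S ∪ A)) ∪ ((S ∪ A) ∖ S).

(⟸) Let x ∈ ((A ∖ S) ∖ (S ∪ A)) ∪ ((S ∪ A) ∖ S). Then x ∈ A and x ∉ S, from which x ∈ A ∖ (A ∖ (A ∪ S)).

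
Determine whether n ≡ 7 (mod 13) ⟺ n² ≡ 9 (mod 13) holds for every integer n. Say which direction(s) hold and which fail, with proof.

(⇒) fails and (⇐) fails.

Forward direction. This fails: take n = 7. Then 7 ≡ 7 (mod 13), but 7² = 49 ≡ 10 (mod 13), not 9.

Converse. This fails: take n = 3. Then 3² = 9 ≡ 9 (mod 13), yet 3 ≡ 3 (mod 13), not 7.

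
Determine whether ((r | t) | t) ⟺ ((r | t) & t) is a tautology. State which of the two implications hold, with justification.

(⇒) fails; (⇐) holds.

(⟹) This fails. Under r = T, t = F, the left side is true but the right side is false.

(⟸) Assume the antecedent. If r is true, (r | t) | t reduces to true regardless of the other variables. If r is false, the antecedent forces (r = F, t = T), and (r | t) | t holds there. Either way (r | t) | t holds.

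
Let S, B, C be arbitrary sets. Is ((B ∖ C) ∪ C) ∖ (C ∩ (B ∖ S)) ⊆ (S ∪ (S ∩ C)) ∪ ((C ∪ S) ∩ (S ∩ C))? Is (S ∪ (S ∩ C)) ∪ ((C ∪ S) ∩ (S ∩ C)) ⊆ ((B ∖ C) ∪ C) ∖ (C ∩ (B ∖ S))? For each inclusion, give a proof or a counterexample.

Forward inclusion. This inclusion fails. Take S = ∅, B = {1}, C = ∅; then 1 ∈ ((B ∖ C) ∪ C) ∖ (C ∩ (B ∖ S)) but 1 ∉ (S ∪ (S ∩ C)) ∪ ((C ∪ S) ∩ (S ∩ C)).

Reverse inclusion. This inclusion fails. Take S = {1}, B = ∅, C = ∅; then 1 ∈ (S ∪ (S ∩ C)) ∪ ((C ∪ S) ∩ (S ∩ C)) but 1 ∉ ((B ∖ C) ∪ C) ∖ (C ∩ (B ∖ S)).

Neither inclusion holds.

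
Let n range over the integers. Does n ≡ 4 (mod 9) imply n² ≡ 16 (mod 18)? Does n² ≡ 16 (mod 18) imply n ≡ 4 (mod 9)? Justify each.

[⇒] This fails: take n = 13. Then 13 ≡ 4 (mod 9), but 13² = 169 ≡ 7 (mod 18), not 16.

[⇐] This fails: take n = 14. Then 14² = 196 ≡ 16 (mod 18), yet 14 ≡ 5 (mod 9), not 4.

Neither direction holds.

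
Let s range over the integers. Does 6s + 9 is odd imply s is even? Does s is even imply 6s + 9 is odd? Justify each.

(→) This fails: take s = 5. Then 6s + 9 = 39, which is odd, yet s = 5 is odd, not even.

(←) Suppose s is even. Since 6 is even, 6s is even for every s, so 6s + 9 has the same parity as 9, which is odd. Hence 6s + 9 is odd.

(⇒) fails; (⇐) holds.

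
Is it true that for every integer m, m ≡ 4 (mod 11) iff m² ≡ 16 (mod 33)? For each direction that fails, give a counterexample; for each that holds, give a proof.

(⟹) This fails: take m = 15. Then 15 ≡ 4 (mod 11), but 15² = 225 ≡ 27 (mod 33), not 16.

(⟸) This fails: take m = 7. Then 7² = 49 ≡ 16 (mod 33), yet 7 ≡ 7 (mod 11), not 4.

Neither implication holds.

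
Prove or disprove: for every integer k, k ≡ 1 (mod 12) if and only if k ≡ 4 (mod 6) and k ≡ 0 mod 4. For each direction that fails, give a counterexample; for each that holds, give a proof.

Neither direction holds.

(→) This fails: k = 1 gives 1 ≡ 1 (mod 12) but 1 ≡ 1 (mod 6), so the conjunction on the right does not hold.

(←) This fails: k = 4 satisfies both congruences on the right (4 ≡ 4 mod 6 and 4 ≡ 0 mod 4) yet 4 ≡ 4 (mod 12), not 1.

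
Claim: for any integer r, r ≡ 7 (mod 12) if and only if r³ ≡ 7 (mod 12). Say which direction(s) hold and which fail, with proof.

Forward direction. Suppose r ≡ 7 (mod 12). Write r = 12j + 7. Then (12j + 7)³ = 1728j³ + 3024j² + 1764j + 343 = 12(144j³ + 252j² + 147j + 28) + 7, so r³ ≡ 7 (mod 12).

Converse. For the converse, argue contrapositively. If r ≢ 7 (mod 12), then r is congruent to one of 0, 1, 2, 3, 4, 5, 6, 8, 9, 10, 11 modulo 12, and these give r³ ≡ 0, 1, 8, 3, 4, 5, 0, 8, 9, 4, 11 respectively — never 7.

Equivalent; both directions hold.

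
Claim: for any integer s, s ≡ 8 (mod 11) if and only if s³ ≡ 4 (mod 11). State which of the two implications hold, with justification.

Neither implication holds.

(⟹) This fails: take s = 8. Then 8 ≡ 8 (mod 11), but 8³ = 512 ≡ 6 (mod 11), not 4.

(⟸) This fails: take s = 5. Then 5³ = 125 ≡ 4 (mod 11), yet 5 ≡ 5 (mod 11), not 8.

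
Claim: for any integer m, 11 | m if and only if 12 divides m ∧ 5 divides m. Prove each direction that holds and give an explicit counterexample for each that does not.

(⇒) fails and (⇐) fails.

(→) This fails: take m = 11. Certainly 11 ∣ 11, but 12 ∤ 11.

(←) This fails: take m = 60. Both 12 ∣ 60 and 5 ∣ 60, yet 60 is not a multiple of 11 (since 60 = 5·11 + 5), so 11 ∤ 60.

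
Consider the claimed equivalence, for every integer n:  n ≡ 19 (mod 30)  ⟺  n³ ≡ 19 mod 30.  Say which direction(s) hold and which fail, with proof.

Both implications hold.

(→) Suppose n ≡ 19 (mod 30). Write n = 30j + 19. Then (30j + 19)³ = 27000j³ + 51300j² + 32490j + 6859 = 30(900j³ + 1710j² + 1083j + 228) + 19, so n³ ≡ 19 (mod 30).

(←) Conversely, suppose n³ ≡ 19 (mod 30). The only residue r in {0, …, 29} with r³ ≡ 19 (mod 30) is r = 19, so n ≡ 19 (mod 30).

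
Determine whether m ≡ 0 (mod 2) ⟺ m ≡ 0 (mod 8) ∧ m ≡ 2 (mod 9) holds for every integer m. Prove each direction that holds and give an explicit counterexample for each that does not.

Only the converse holds.

(⇐) If m ≡ 0 (mod 8) and m ≡ 2 (mod 9), then by the Chinese remainder theorem m ≡ 56 (mod 72). Since 56 ≡ 0 (mod 2) and 2 ∣ 72, we get m ≡ 0 (mod 2).

(⇒) This fails: m = 0 gives 0 ≡ 0 (mod 2) but 0 ≡ 0 (mod 9), so the conjunction on the right does not hold.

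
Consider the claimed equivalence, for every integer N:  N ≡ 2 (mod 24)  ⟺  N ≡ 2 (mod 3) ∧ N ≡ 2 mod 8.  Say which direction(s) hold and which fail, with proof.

Both implications hold.

(⟹) Suppose N ≡ 2 (mod 24); write N = 24j + 2. Since 3 ∣ 24, reducing mod 3 gives N ≡ 2 (mod 3); since 8 ∣ 24, reducing mod 8 gives N ≡ 2 (mod 8).

(⟸) Conversely, if N ≡ 2 (mod 3) and N ≡ 2 (mod 8), then by the Chinese remainder theorem N ≡ 2 (mod 24). This is exactly N ≡ 2 (mod 24).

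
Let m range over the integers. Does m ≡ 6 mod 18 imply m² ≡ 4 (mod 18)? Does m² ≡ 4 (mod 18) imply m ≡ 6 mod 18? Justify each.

Both directions fail.

Forward direction. This fails: take m = 6. Then 6 ≡ 6 (mod 18), but 6² = 36 ≡ 0 (mod 18), not 4.

Converse. This fails: take m = 2. Then 2² = 4 ≡ 4 (mod 18), yet 2 ≡ 2 (mod 18), not 6.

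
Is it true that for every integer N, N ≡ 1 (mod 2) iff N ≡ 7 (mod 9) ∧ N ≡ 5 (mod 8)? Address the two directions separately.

(⇒) fails; (⇐) holds.

(⇐) If N ≡ 7 (mod 9) and N ≡ 5 (mod 8), then by the Chinese remainder theorem N ≡ 61 (mod 72). Since 61 ≡ 1 (mod 2) and 2 ∣ 72, we get N ≡ 1 (mod 2).

(⇒) This fails: N = 1 gives 1 ≡ 1 (mod 2) but 1 ≡ 1 (mod 9), so the conjunction on the right does not hold.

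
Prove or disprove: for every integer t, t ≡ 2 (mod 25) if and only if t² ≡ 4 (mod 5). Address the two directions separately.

Not equivalent: only (⇒) holds.

(←) This fails: take t = 3. Then 3² = 9 ≡ 4 (mod 5), yet 3 ≡ 3 (mod 25), not 2.

(→) Suppose t ≡ 2 (mod 25). Then t² ≡ 2² = 4 (mod 25), and since 5 ∣ 25, also t² ≡ 4 (mod 5).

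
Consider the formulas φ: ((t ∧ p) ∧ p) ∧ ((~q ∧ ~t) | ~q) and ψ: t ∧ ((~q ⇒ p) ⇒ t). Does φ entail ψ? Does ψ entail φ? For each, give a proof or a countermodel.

Only the forward direction holds.

[⇒] Assume the antecedent. If p is true, the antecedent forces (p = T, q = F, t = T), and t ∧ ((~q ⇒ p) ⇒ t) holds there. If p is false, the antecedent cannot hold. Either way t ∧ ((~q ⇒ p) ⇒ t) holds.

[⇐] This fails. Under p = F, q = F, t = T, the left side is false but the right side is true.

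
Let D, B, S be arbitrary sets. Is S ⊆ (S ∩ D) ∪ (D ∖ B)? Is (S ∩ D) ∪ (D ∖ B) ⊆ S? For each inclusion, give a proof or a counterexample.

Both inclusions fail.

(⟹) This inclusion fails. Take D = ∅, B = ∅, S = {1}; then 1 ∈ S but 1 ∉ (S ∩ D) ∪ (D ∖ B).

(⟸) This inclusion fails. Take D = {1}, B = ∅, S = ∅; then 1 ∈ (S ∩ D) ∪ (D ∖ B) but 1 ∉ S.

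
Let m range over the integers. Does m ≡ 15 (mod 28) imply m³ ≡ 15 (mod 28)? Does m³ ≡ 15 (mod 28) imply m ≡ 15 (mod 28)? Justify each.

(⇒) holds; (⇐) fails.

(←) This fails: take m = 11. Then 11³ = 1331 ≡ 15 (mod 28), yet 11 ≡ 11 (mod 28), not 15.

(→) Suppose m ≡ 15 (mod 28). Write m = 28j + 15. Then (28j + 15)³ = 21952j³ + 35280j² + 18900j + 3375 = 28(784j³ + 1260j² + 675j + 120) + 15, so m³ ≡ 15 (mod 28).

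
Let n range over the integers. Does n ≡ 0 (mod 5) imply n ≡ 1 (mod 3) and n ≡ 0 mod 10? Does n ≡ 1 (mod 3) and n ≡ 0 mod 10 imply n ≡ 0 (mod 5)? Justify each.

Not equivalent: only (⇐) holds.

(⟹) This fails: n = 0 gives 0 ≡ 0 (mod 5) but 0 ≡ 0 (mod 3), so the conjunction on the right does not hold.

(⟸) Conversely, if n ≡ 1 (mod 3) and n ≡ 0 (mod 10), then by the Chinese remainder theorem n ≡ 10 (mod 30). Since 10 ≡ 0 (mod 5) and 5 ∣ 30, we get n ≡ 0 (mod 5).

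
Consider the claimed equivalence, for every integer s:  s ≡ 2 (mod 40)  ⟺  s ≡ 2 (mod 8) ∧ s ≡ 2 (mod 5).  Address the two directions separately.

(→) Suppose s ≡ 2 (mod 40); write s = 40j + 2. Since 8 ∣ 40, reducing mod 8 gives s ≡ 2 (mod 8); since 5 ∣ 40, reducing mod 5 gives s ≡ 2 (mod 5).

(←) Conversely, if s ≡ 2 (mod 8) and s ≡ 2 (mod 5), then by the Chinese remainder theorem s ≡ 2 (mod 40). This is exactly s ≡ 2 (mod 40).

Both directions hold; the statement is true.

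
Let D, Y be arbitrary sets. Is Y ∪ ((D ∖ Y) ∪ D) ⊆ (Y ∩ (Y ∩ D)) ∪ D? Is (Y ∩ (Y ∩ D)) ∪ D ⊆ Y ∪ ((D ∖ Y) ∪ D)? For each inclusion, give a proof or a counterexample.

Forward inclusion. This inclusion fails. Take D = ∅, Y = {1}; then 1 ∈ Y ∪ ((D ∖ Y) ∪ D) but 1 ∉ (Y ∩ (Y ∩ D)) ∪ D.

Reverse inclusion. Let x ∈ (Y ∩ (Y ∩ D)) ∪ D. Then either x ∈ D and x ∉ Y; or x ∈ D ∩ Y. In each case x ∈ Y ∪ ((D ∖ Y) ∪ D), so (Y ∩ (Y ∩ D)) ∪ D ⊆ Y ∪ ((D ∖ Y) ∪ D).

The sets are not equal: only the reverse inclusion holds.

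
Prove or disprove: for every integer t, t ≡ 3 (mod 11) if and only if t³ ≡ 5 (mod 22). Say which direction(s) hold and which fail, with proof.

(⇒) fails; (⇐) holds.

Forward direction. This fails: take t = 14. Then 14 ≡ 3 (mod 11), but 14³ = 2744 ≡ 16 (mod 22), not 5.

Converse. The residues r modulo 22 with r³ ≡ 5 (mod 22) are exactly {3}, and each is ≡ 3 (mod 11).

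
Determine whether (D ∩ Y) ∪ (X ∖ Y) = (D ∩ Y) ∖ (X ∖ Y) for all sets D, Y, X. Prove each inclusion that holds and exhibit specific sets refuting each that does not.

(⊇) Let x ∈ (D ∩ Y) ∖ (X ∖ Y). Then either x ∈ D ∩ Y and x ∉ X; or x ∈ D ∩ Y ∩ X. In each case x ∈ (D ∩ Y) ∪ (X ∖ Y), so (D ∩ Y) ∖ (X ∖ Y) ⊆ (D ∩ Y) ∪ (X ∖ Y).

(⊆) This inclusion fails. Take D = ∅, Y = ∅, X = {1}; then 1 ∈ (D ∩ Y) ∪ (X ∖ Y) but 1 ∉ (D ∩ Y) ∖ (X ∖ Y).

The sets are not equal: only the reverse inclusion holds.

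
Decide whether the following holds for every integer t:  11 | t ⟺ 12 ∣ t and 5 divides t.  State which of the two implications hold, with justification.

(→) This fails: take t = 11. Certainly 11 ∣ 11, but 12 ∤ 11.

(←) This fails: take t = 60. Both 12 ∣ 60 and 5 ∣ 60, yet 60 is not a multiple of 11 (since 60 = 5·11 + 5), so 11 ∤ 60.

Neither direction holds.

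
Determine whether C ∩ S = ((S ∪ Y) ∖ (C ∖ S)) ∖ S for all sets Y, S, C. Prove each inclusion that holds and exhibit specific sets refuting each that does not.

(⟹) This inclusion fails. Take Y = ∅, S = {1}, C = {1}; then 1 ∈ C ∩ S but 1 ∉ ((S ∪ Y) ∖ (C ∖ S)) ∖ S.

(⟸) This inclusion fails. Take Y = {1}, S = ∅, C = ∅; then 1 ∈ ((S ∪ Y) ∖ (C ∖ S)) ∖ S but 1 ∉ C ∩ S.

(⊆) fails and (⊇) fails.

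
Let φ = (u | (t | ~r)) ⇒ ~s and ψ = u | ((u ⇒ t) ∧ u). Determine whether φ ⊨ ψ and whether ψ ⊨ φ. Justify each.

Neither direction holds.

[⇒] This fails. Under u = F, t = F, r = F, s = F, the left side is true but the right side is false.

[⇐] This fails. Under u = T, t = F, r = F, s = T, the left side is false but the right side is true.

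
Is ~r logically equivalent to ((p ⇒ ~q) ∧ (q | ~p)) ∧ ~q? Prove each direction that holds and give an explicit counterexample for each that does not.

Neither direction holds.

(⟹) This fails. Under p = T, q = F, r = F, the left side is true but the right side is false.

(⟸) This fails. Under p = F, q = F, r = T, the left side is false but the right side is true.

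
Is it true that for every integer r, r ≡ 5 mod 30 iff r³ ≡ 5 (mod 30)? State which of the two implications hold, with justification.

Both directions hold.

(⟹) Suppose r ≡ 5 mod 30. Write r = 30j + 5. Then (30j + 5)³ = 27000j³ + 13500j² + 2250j + 125 = 30(900j³ + 450j² + 75j + 4) + 5, so r³ ≡ 5 (mod 30).

(⟸) Conversely, suppose r³ ≡ 5 (mod 30). The only residue r in {0, …, 29} with r³ ≡ 5 (mod 30) is r = 5, so r ≡ 5 (mod 30).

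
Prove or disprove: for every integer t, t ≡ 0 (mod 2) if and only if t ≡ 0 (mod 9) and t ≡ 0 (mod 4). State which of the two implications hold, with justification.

Only the converse holds.

(←) If t ≡ 0 (mod 9) and t ≡ 0 (mod 4), then by the Chinese remainder theorem t ≡ 0 (mod 36). Since 0 ≡ 0 (mod 2) and 2 ∣ 36, we get t ≡ 0 (mod 2).

(→) This fails: t = 32 gives 32 ≡ 0 (mod 2) but 32 ≡ 5 (mod 9), so the conjunction on the right does not hold.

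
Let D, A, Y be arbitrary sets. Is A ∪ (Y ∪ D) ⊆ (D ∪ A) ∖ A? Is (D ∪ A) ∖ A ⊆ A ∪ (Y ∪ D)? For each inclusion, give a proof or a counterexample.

(⊇) Let x ∈ (D ∪ A) ∖ A. Then either x ∈ D and x ∉ A, Y; or x ∈ D ∩ Y and x ∉ A. In each case x ∈ A ∪ (Y ∪ D), so (D ∪ A) ∖ A ⊆ A ∪ (Y ∪ D).

(⊆) This inclusion fails. Take D = ∅, A = {1}, Y = ∅; then 1 ∈ A ∪ (Y ∪ D) but 1 ∉ (D ∪ A) ∖ A.

The sets are not equal: only the reverse inclusion holds.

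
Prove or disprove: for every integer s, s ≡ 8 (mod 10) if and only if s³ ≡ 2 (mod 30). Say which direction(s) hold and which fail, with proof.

[⇒] This fails: take s = 18. Then 18 ≡ 8 (mod 10), but 18³ = 5832 ≡ 12 (mod 30), not 2.

[⇐] Conversely, the residues r modulo 30 with r³ ≡ 2 (mod 30) are exactly {8}, and each is ≡ 8 (mod 10).

Only the reverse direction holds.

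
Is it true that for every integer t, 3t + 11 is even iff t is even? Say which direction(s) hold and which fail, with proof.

Neither direction holds.

Forward direction. This fails: t = 1 gives 3t + 11 = 14, which is even, but 1 is odd, not even.

Converse. This also fails: t = 2 is even, but 3t + 11 = 17 is odd, not even.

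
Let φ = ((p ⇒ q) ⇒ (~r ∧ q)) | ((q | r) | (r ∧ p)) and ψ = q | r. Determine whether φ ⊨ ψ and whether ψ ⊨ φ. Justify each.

[⇐] Assume the antecedent. If r is true, the consequent reduces to true regardless of the other variables. If r is false, the antecedent forces (p = F, r = F, q = T) or (p = T, r = F, q = T), and the consequent holds there. Either way the consequent holds.

[⇒] This fails. Under p = T, r = F, q = F, the left side is true but the right side is false.

Only the converse holds.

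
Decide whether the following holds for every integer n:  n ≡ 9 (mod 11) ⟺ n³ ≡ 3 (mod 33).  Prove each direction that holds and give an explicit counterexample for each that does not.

Only the converse holds.

(⟸) The residues r modulo 33 with r³ ≡ 3 (mod 33) are exactly {9}, and each is ≡ 9 (mod 11).

(⟹) This fails: take n = 20. Then 20 ≡ 9 (mod 11), but 20³ = 8000 ≡ 14 (mod 33), not 3.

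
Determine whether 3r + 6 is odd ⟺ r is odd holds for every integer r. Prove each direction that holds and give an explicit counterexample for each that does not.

(⟹) Suppose 3r + 6 is odd. Since 3 is odd, 3r and r have the same parity, so 3r + 6 ≡ r + 6 (mod 2). As 6 is even, 3r + 6 is odd exactly when r is odd. Thus r is odd.

(⟸) Conversely, suppose r is odd; write r = 2j + 1. Then 3r + 6 = 3·(2j + 1) + 6 = 2·3j + 9, which is odd.

Equivalent; both directions hold.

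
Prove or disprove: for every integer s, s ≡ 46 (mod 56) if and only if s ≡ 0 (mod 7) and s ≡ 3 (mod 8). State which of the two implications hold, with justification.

Neither direction holds.

Forward direction. This fails: s = 46 gives 46 ≡ 46 (mod 56) but 46 ≡ 4 (mod 7), so the conjunction on the right does not hold.

Converse. This fails: s = 35 satisfies both congruences on the right (35 ≡ 0 mod 7 and 35 ≡ 3 mod 8) yet 35 ≡ 35 (mod 56), not 46.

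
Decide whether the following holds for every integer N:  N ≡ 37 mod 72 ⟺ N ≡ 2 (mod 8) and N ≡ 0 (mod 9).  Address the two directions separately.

Forward direction. This fails: N = 37 gives 37 ≡ 37 (mod 72) but 37 ≡ 5 (mod 8), so the conjunction on the right does not hold.

Converse. This fails: N = 18 satisfies both congruences on the right (18 ≡ 2 mod 8 and 18 ≡ 0 mod 9) yet 18 ≡ 18 (mod 72), not 37.

Neither direction holds.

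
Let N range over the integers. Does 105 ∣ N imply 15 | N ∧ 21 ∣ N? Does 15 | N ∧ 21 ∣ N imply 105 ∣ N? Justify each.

Both directions hold; the statement is true.

[⇐] Suppose 15 ∣ N and 21 ∣ N. Any common multiple of 15 and 21 is a multiple of their lcm; here lcm(15, 21) = 15·21/gcd(15, 21) = 315/3 = 105, so 105 ∣ N.

[⇒] If 105 ∣ N, write N = 105q. Since 105 = 7·15, N = 15·(7q), so 15 ∣ N; and since 105 = 5·21, N = 21·(5q), so 21 ∣ N.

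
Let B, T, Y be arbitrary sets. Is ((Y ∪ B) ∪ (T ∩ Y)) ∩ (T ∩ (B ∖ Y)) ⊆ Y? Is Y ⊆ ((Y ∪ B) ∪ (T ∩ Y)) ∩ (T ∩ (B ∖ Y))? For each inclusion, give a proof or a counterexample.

Neither inclusion holds.

Forward inclusion. This inclusion fails. Take B = {1}, T = {1}, Y = ∅; then 1 ∈ ((Y ∪ B) ∪ (T ∩ Y)) ∩ (T ∩ (B ∖ Y)) but 1 ∉ Y.

Reverse inclusion. This inclusion fails. Take B = ∅, T = ∅, Y = {1}; then 1 ∈ Y but 1 ∉ ((Y ∪ B) ∪ (T ∩ Y)) ∩ (T ∩ (B ∖ Y)).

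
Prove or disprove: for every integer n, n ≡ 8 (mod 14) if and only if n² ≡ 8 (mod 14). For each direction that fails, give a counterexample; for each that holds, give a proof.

(⇒) Suppose n ≡ 8 (mod 14). Write n = 14j + 8. Then (14j + 8)² = 196j² + 224j + 64 = 14(14j² + 16j + 4) + 8, so n² ≡ 8 (mod 14).

(⇐) This fails: take n = 6. Then 6² = 36 ≡ 8 (mod 14), yet 6 ≡ 6 (mod 14), not 8.

The forward direction holds; the converse fails.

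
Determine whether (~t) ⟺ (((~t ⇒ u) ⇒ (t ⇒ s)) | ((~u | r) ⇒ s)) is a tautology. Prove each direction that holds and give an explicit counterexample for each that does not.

Not equivalent: only (⇒) holds.

[⇒] Assume the antecedent. If t is true, the antecedent cannot hold. If t is false, the consequent reduces to true regardless of the other variables. Either way the consequent holds.

[⇐] This fails. Under t = T, r = F, u = T, s = F, the left side is false but the right side is true.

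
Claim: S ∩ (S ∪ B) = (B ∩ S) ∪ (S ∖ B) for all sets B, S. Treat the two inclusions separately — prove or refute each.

The two sets are equal.

Reverse inclusion. Let x ∈ (B ∩ S) ∪ (S ∖ B). Then either x ∈ S and x ∉ B; or x ∈ B ∩ S. In each case x ∈ S ∩ (S ∪ B), so (B ∩ S) ∪ (S ∖ B) ⊆ S ∩ (S ∪ B).

Forward inclusion. Let x ∈ S ∩ (S ∪ B). Then either x ∈ S and x ∉ B; or x ∈ B ∩ S. In each case x ∈ (B ∩ S) ∪ (S ∖ B), so S ∩ (S ∪ B) ⊆ (B ∩ S) ∪ (S ∖ B).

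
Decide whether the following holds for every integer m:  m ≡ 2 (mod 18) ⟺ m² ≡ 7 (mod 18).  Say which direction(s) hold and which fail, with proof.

Both directions fail.

(→) This fails: take m = 2. Then 2 ≡ 2 (mod 18), but 2² = 4 ≡ 4 (mod 18), not 7.

(←) This fails: take m = 5. Then 5² = 25 ≡ 7 (mod 18), yet 5 ≡ 5 (mod 18), not 2.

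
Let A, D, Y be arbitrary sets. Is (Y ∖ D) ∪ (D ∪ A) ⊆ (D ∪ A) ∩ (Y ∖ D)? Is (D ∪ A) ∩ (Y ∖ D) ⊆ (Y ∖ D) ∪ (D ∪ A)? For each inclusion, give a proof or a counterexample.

Only the reverse inclusion holds.

(⊆) This inclusion fails. Take A = {1}, D = ∅, Y = ∅; then 1 ∈ (Y ∖ D) ∪ (D ∪ A) but 1 ∉ (D ∪ A) ∩ (Y ∖ D).

(⊇) Let x ∈ (D ∪ A) ∩ (Y ∖ D). Then x ∈ A ∩ Y and x ∉ D, from which x ∈ (Y ∖ D) ∪ (D ∪ A).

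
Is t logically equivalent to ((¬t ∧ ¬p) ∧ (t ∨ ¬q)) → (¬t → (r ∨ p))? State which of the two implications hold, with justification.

(⇒) holds; (⇐) fails.

(→) Assume the antecedent. If t is true, the consequent reduces to true regardless of the other variables. If t is false, the antecedent cannot hold. Either way the consequent holds.

(←) This fails. Under r = T, p = F, t = F, q = F, the left side is false but the right side is true.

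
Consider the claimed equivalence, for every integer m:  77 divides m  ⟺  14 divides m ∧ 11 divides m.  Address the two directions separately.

[⇒] This fails: take m = 77. Certainly 77 ∣ 77, but 14 ∤ 77.

[⇐] Suppose 14 ∣ m and 11 ∣ m. Any common multiple of 14 and 11 is a multiple of their lcm; here gcd(14, 11) = 1, so lcm(14, 11) = 14·11 = 154, so 154 ∣ m. Since 77 ∣ 154, it follows that 77 ∣ m.

Only the reverse direction holds.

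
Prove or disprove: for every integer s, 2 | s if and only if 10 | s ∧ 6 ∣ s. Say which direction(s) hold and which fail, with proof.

(⇐) Suppose 10 ∣ s and 6 ∣ s. Any common multiple of 10 and 6 is a multiple of their lcm; here lcm(10, 6) = 10·6/gcd(10, 6) = 60/2 = 30, so 30 ∣ s. Since 2 ∣ 30, it follows that 2 ∣ s.

(⇒) This fails: take s = 2. Certainly 2 ∣ 2, but 10 ∤ 2.

Only the converse holds.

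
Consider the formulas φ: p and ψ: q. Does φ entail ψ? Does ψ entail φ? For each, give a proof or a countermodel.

(⇒) fails and (⇐) fails.

(⇒) This fails. Under q = F, p = T, the left side is true but the right side is false.

(⇐) This fails. Under q = T, p = F, the left side is false but the right side is true.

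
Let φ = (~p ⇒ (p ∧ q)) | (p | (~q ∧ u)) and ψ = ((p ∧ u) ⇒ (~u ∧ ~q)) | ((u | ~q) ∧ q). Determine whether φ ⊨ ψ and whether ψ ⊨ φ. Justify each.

Both directions fail.

(⇒) This fails. Under p = T, u = T, q = F, the left side is true but the right side is false.

(⇐) This fails. Under p = F, u = F, q = F, the left side is false but the right side is true.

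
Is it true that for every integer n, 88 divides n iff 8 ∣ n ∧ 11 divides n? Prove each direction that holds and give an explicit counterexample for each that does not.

[⇐] Suppose 8 ∣ n and 11 ∣ n. Any common multiple of 8 and 11 is a multiple of their lcm; here gcd(8, 11) = 1, so lcm(8, 11) = 8·11 = 88, so 88 ∣ n.

[⇒] If 88 ∣ n, write n = 88q. Since 88 = 11·8, n = 8·(11q), so 8 ∣ n; and since 88 = 8·11, n = 11·(8q), so 11 ∣ n.

The biconditional holds.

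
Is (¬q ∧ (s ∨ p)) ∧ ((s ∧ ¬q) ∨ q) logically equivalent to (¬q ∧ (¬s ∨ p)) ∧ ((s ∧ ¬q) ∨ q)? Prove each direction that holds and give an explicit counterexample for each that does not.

(←) Assume the antecedent. If p is true, the antecedent forces (p = T, s = T, q = F), and the consequent holds there. If p is false, the antecedent cannot hold. Either way the consequent holds.

(→) This fails. Under p = F, s = T, q = F, the left side is true but the right side is false.

Not equivalent: only (⇐) holds.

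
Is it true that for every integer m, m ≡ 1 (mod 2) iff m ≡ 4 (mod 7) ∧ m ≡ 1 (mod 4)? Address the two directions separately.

(←) If m ≡ 4 (mod 7) and m ≡ 1 (mod 4), then by the Chinese remainder theorem m ≡ 25 (mod 28). Since 25 ≡ 1 (mod 2) and 2 ∣ 28, we get m ≡ 1 (mod 2).

(→) This fails: m = 1 gives 1 ≡ 1 (mod 2) but 1 ≡ 1 (mod 7), so the conjunction on the right does not hold.

Not equivalent: only (⇐) holds.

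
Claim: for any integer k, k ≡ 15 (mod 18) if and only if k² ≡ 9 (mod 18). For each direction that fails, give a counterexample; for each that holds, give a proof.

Not equivalent: only (⇒) holds.

Forward direction. Suppose k ≡ 15 (mod 18). Write k = 18j + 15. Then (18j + 15)² = 324j² + 540j + 225 = 18(18j² + 30j + 12) + 9, so k² ≡ 9 (mod 18).

Converse. This fails: take k = 3. Then 3² = 9 ≡ 9 (mod 18), yet 3 ≡ 3 (mod 18), not 15.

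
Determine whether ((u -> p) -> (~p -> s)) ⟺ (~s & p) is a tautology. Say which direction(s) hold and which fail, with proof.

The forward direction fails; the converse holds.

Forward direction. This fails. Under u = T, p = F, s = F, the left side is true but the right side is false.

Converse. Assume the antecedent. If u is true, (u -> p) -> (~p -> s) reduces to true regardless of the other variables. If u is false, the antecedent forces (u = F, p = T, s = F), and (u -> p) -> (~p -> s) holds there. Either way (u -> p) -> (~p -> s) holds.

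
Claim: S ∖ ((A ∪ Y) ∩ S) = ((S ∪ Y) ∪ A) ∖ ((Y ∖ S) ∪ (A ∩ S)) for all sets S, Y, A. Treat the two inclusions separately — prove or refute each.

Forward inclusion. Let x ∈ S ∖ ((A ∪ Y) ∩ S). Then x ∈ S and x ∉ Y, A, from which x ∈ ((S ∪ Y) ∪ A) ∖ ((Y ∖ S) ∪ (A ∩ S)).

Reverse inclusion. This inclusion fails. Take S = {1}, Y = {1}, A = ∅; then 1 ∈ ((S ∪ Y) ∪ A) ∖ ((Y ∖ S) ∪ (A ∩ S)) but 1 ∉ S ∖ ((A ∪ Y) ∩ S).

The sets are not equal: only the forward inclusion holds.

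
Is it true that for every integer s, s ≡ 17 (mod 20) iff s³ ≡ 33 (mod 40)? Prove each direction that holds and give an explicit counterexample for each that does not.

The forward direction fails; the converse holds.

[⇒] This fails: take s = 37. Then 37 ≡ 17 (mod 20), but 37³ = 50653 ≡ 13 (mod 40), not 33.

[⇐] Conversely, the residues r modulo 40 with r³ ≡ 33 (mod 40) are exactly {17}, and each is ≡ 17 (mod 20).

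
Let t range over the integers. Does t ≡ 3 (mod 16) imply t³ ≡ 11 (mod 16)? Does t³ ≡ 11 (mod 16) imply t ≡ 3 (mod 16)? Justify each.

Both directions hold.

Converse. Suppose t³ ≡ 11 (mod 16). The only residue r in {0, …, 15} with r³ ≡ 11 (mod 16) is r = 3, so t ≡ 3 (mod 16).

Forward direction. Suppose t ≡ 3 (mod 16). Write t = 16j + 3. Then (16j + 3)³ = 4096j³ + 2304j² + 432j + 27 = 16(256j³ + 144j² + 27j + 1) + 11, so t³ ≡ 11 (mod 16).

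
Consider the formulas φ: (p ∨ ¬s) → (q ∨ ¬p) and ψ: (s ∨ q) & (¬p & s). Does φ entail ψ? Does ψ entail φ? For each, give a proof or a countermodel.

(⇒) This fails. Under s = F, p = F, q = F, the left side is true but the right side is false.

(⇐) Assume the antecedent. If s is true, the antecedent forces (s = T, p = F, q = F) or (s = T, p = F, q = T), and (p ∨ ¬s) → (q ∨ ¬p) holds there. If s is false, the antecedent cannot hold. Either way (p ∨ ¬s) → (q ∨ ¬p) holds.

The forward direction fails; the converse holds.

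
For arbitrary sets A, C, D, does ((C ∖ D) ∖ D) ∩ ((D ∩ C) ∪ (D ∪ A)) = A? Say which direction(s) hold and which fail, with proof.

(⊆) holds; (⊇) fails.

(⊇) This inclusion fails. Take A = {1}, C = ∅, D = ∅; then 1 ∈ A but 1 ∉ ((C ∖ D) ∖ D) ∩ ((D ∩ C) ∪ (D ∪ A)).

(⊆) Let x ∈ ((C ∖ D) ∖ D) ∩ ((D ∩ C) ∪ (D ∪ A)). Then x ∈ A ∩ C and x ∉ D, from which x ∈ A.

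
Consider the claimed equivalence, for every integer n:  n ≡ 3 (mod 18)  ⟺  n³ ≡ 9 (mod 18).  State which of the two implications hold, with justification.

Only the forward implication holds.

[⇒] Suppose n ≡ 3 (mod 18). Write n = 18j + 3. Then (18j + 3)³ = 5832j³ + 2916j² + 486j + 27 = 18(324j³ + 162j² + 27j + 1) + 9, so n³ ≡ 9 (mod 18).

[⇐] This fails: take n = 9. Then 9³ = 729 ≡ 9 (mod 18), yet 9 ≡ 9 (mod 18), not 3.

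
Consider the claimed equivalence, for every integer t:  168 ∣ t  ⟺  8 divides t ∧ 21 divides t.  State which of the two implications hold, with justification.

Both directions hold; the statement is true.

(⇒) If 168 ∣ t, write t = 168q. Since 168 = 21·8, t = 8·(21q), so 8 ∣ t; and since 168 = 8·21, t = 21·(8q), so 21 ∣ t.

(⇐) Suppose 8 ∣ t and 21 ∣ t. Any common multiple of 8 and 21 is a multiple of their lcm; here gcd(8, 21) = 1, so lcm(8, 21) = 8·21 = 168, so 168 ∣ t.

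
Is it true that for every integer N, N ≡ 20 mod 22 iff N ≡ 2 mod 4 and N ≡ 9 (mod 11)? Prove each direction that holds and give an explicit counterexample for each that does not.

(⇒) This fails: N = 20 gives 20 ≡ 20 (mod 22) but 20 ≡ 0 (mod 4), so the conjunction on the right does not hold.

(⇐) Conversely, if N ≡ 2 (mod 4) and N ≡ 9 (mod 11), then by the Chinese remainder theorem N ≡ 42 (mod 44). Since 42 ≡ 20 (mod 22) and 22 ∣ 44, we get N ≡ 20 (mod 22).

Not equivalent: only (⇐) holds.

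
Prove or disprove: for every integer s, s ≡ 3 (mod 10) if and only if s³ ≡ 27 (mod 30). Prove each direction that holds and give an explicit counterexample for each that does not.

(←) The residues r modulo 30 with r³ ≡ 27 (mod 30) are exactly {3}, and each is ≡ 3 (mod 10).

(→) This fails: take s = 13. Then 13 ≡ 3 (mod 10), but 13³ = 2197 ≡ 7 (mod 30), not 27.

(⇒) fails; (⇐) holds.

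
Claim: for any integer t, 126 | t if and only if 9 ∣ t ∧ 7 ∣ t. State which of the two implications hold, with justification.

(→) If 126 ∣ t, write t = 126q. Since 126 = 14·9, t = 9·(14q), so 9 ∣ t; and since 126 = 18·7, t = 7·(18q), so 7 ∣ t.

(←) This fails: take t = 63. Both 9 ∣ 63 and 7 ∣ 63, yet 63 is not a multiple of 126 (since 63 = 0·126 + 63), so 126 ∤ 63.

Only the forward direction holds.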